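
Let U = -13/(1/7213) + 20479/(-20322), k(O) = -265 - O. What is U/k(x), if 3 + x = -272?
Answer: -1905594097/203220 ≈ -9377.0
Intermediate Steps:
x = -275 (x = -3 - 272 = -275)
U = -1905594097/20322 (U = -13/1/7213 + 20479*(-1/20322) = -13*7213 - 20479/20322 = -93769 - 20479/20322 = -1905594097/20322 ≈ -93770.)
U/k(x) = -1905594097/(20322*(-265 - 1*(-275))) = -1905594097/(20322*(-265 + 275)) = -1905594097/20322/10 = -1905594097/20322*1/10 = -1905594097/203220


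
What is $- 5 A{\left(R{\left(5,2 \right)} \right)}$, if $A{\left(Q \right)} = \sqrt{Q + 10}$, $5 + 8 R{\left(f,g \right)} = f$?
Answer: $- 5 \sqrt{10} \approx -15.811$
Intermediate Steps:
$R{\left(f,g \right)} = - \frac{5}{8} + \frac{f}{8}$
$A{\left(Q \right)} = \sqrt{10 + Q}$
$- 5 A{\left(R{\left(5,2 \right)} \right)} = - 5 \sqrt{10 + \left(- \frac{5}{8} + \frac{1}{8} \cdot 5\right)} = - 5 \sqrt{10 + \left(- \frac{5}{8} + \frac{5}{8}\right)} = - 5 \sqrt{10 + 0} = - 5 \sqrt{10}$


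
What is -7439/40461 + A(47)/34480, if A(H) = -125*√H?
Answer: -7439/40461 - 25*√47/6896 ≈ -0.20871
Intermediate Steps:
-7439/40461 + A(47)/34480 = -7439/40461 - 125*√47/34480 = -7439*1/40461 - 125*√47*(1/34480) = -7439/40461 - 25*√47/6896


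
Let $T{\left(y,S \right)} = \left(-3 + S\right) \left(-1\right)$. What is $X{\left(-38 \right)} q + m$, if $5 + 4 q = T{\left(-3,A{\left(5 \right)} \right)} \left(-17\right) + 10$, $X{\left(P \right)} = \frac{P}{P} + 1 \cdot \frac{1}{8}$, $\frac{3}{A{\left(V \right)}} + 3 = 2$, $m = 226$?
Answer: $\frac{6359}{32} \approx 198.72$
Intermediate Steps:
$A{\left(V \right)} = -3$ ($A{\left(V \right)} = \frac{3}{-3 + 2} = \frac{3}{-1} = 3 \left(-1\right) = -3$)
$T{\left(y,S \right)} = 3 - S$
$X{\left(P \right)} = \frac{9}{8}$ ($X{\left(P \right)} = 1 + 1 \cdot \frac{1}{8} = 1 + \frac{1}{8} = \frac{9}{8}$)
$q = - \frac{97}{4}$ ($q = - \frac{5}{4} + \frac{\left(3 - -3\right) \left(-17\right) + 10}{4} = - \frac{5}{4} + \frac{\left(3 + 3\right) \left(-17\right) + 10}{4} = - \frac{5}{4} + \frac{6 \left(-17\right) + 10}{4} = - \frac{5}{4} + \frac{-102 + 10}{4} = - \frac{5}{4} + \frac{1}{4} \left(-92\right) = - \frac{5}{4} - 23 = - \frac{97}{4} \approx -24.25$)
$X{\left(-38 \right)} q + m = \frac{9}{8} \left(- \frac{97}{4}\right) + 226 = - \frac{873}{32} + 226 = \frac{6359}{32}$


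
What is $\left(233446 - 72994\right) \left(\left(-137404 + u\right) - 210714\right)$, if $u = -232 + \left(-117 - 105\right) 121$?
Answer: $-60203515824$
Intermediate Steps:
$u = -27094$ ($u = -232 - 26862 = -27094$)
$\left(233446 - 72994\right) \left(\left(-137404 + u\right) - 210714\right) = \left(233446 - 72994\right) \left(\left(-137404 - 27094\right) - 210714\right) = 160452 \left(-164498 - 210714\right) = 160452 \left(-375212\right) = -60203515824$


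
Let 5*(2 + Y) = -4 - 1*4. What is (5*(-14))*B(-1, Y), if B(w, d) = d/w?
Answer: -252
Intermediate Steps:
Y = -18/5 (Y = -2 + (-4 - 1*4)/5 = -2 + (-4 - 4)/5 = -2 + (⅕)*(-8) = -2 - 8/5 = -18/5 ≈ -3.6000)
(5*(-14))*B(-1, Y) = (5*(-14))*(-18/5/(-1)) = -(-252)*(-1) = -70*18/5 = -252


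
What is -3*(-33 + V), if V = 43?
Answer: -30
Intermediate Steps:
-3*(-33 + V) = -3*(-33 + 43) = -3*10 = -30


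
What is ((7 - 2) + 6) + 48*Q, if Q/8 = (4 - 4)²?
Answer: 11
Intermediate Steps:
Q = 0 (Q = 8*(4 - 4)² = 8*0² = 8*0 = 0)
((7 - 2) + 6) + 48*Q = ((7 - 2) + 6) + 48*0 = (5 + 6) + 0 = 11 + 0 = 11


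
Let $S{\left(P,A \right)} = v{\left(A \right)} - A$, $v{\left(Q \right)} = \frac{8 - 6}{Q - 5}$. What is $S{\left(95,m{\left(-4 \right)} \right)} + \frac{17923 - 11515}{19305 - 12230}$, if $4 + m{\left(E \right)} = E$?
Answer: $\frac{804954}{91975} \approx 8.7519$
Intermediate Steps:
$m{\left(E \right)} = -4 + E$
$v{\left(Q \right)} = \frac{2}{-5 + Q}$
$S{\left(P,A \right)} = - A + \frac{2}{-5 + A}$ ($S{\left(P,A \right)} = \frac{2}{-5 + A} - A = - A + \frac{2}{-5 + A}$)
$S{\left(95,m{\left(-4 \right)} \right)} + \frac{17923 - 11515}{19305 - 12230} = \frac{2 - \left(-4 - 4\right) \left(-5 - 8\right)}{-5 - 8} + \frac{17923 - 11515}{19305 - 12230} = \frac{2 - - 8 \left(-5 - 8\right)}{-5 - 8} + \frac{6408}{7075} = \frac{2 - \left(-8\right) \left(-13\right)}{-13} + 6408 \cdot \frac{1}{7075} = - \frac{2 - 104}{13} + \frac{6408}{7075} = \left(- \frac{1}{13}\right) \left(-102\right) + \frac{6408}{7075} = \frac{102}{13} + \frac{6408}{7075} = \frac{804954}{91975}$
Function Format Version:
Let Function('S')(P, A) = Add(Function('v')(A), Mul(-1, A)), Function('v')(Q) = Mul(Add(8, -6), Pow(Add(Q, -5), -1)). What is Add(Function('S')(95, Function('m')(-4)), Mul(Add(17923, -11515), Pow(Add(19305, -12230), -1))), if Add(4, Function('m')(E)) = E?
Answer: Rational(804954, 91975) ≈ 8.7519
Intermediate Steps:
Function('m')(E) = Add(-4, E)
Function('v')(Q) = Mul(2, Pow(Add(-5, Q), -1))
Function('S')(P, A) = Add(Mul(-1, A), Mul(2, Pow(Add(-5, A), -1))) (Function('S')(P, A) = Add(Mul(2, Pow(Add(-5, A), -1)), Mul(-1, A)) = Add(Mul(-1, A), Mul(2, Pow(Add(-5, A), -1))))
Add(Function('S')(95, Function('m')(-4)), Mul(Add(17923, -11515), Pow(Add(19305, -12230), -1))) = Add(Mul(Pow(Add(-5, Add(-4, -4)), -1), Add(2, Mul(-1, Add(-4, -4), Add(-5, Add(-4, -4))))), Mul(Add(17923, -11515), Pow(Add(19305, -12230), -1))) = Add(Mul(Pow(Add(-5, -8), -1), Add(2, Mul(-1, -8, Add(-5, -8)))), Mul(6408, Pow(7075, -1))) = Add(Mul(Pow(-13, -1), Add(2, Mul(-1, -8, -13))), Mul(6408, Rational(1, 7075))) = Add(Mul(Rational(-1, 13), Add(2, -104)), Rational(6408, 7075)) = Add(Mul(Rational(-1, 13), -102), Rational(6408, 7075)) = Add(Rational(102, 13), Rational(6408, 7075)) = Rational(804954, 91975)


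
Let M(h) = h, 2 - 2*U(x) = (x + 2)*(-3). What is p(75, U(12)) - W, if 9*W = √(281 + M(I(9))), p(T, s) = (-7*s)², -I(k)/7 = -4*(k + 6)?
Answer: 23716 - √701/9 ≈ 23713.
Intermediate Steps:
I(k) = 168 + 28*k (I(k) = -(-28)*(k + 6) = -(-28)*(6 + k) = -7*(-24 - 4*k) = 168 + 28*k)
U(x) = 4 + 3*x/2 (U(x) = 1 - (x + 2)*(-3)/2 = 1 - (2 + x)*(-3)/2 = 1 - (-6 - 3*x)/2 = 1 + (3 + 3*x/2) = 4 + 3*x/2)
p(T, s) = 49*s²
W = √701/9 (W = √(281 + (168 + 28*9))/9 = √(281 + (168 + 252))/9 = √(281 + 420)/9 = √701/9 ≈ 2.9418)
p(75, U(12)) - W = 49*(4 + (3/2)*12)² - √701/9 = 49*(4 + 18)² - √701/9 = 49*22² - √701/9 = 49*484 - √701/9 = 23716 - √701/9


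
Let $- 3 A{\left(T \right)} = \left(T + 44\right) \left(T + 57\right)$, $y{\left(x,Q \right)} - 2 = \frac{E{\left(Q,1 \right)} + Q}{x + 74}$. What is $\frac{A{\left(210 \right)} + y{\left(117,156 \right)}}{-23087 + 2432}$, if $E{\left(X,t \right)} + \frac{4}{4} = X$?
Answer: $\frac{4317053}{3945105} \approx 1.0943$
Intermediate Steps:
$E{\left(X,t \right)} = -1 + X$
$y{\left(x,Q \right)} = 2 + \frac{-1 + 2 Q}{74 + x}$ ($y{\left(x,Q \right)} = 2 + \frac{\left(-1 + Q\right) + Q}{x + 74} = 2 + \frac{-1 + 2 Q}{74 + x}$)
$A{\left(T \right)} = - \frac{\left(44 + T\right) \left(57 + T\right)}{3}$ ($A{\left(T \right)} = - \frac{\left(T + 44\right) \left(T + 57\right)}{3} = - \frac{\left(44 + T\right) \left(57 + T\right)}{3}$)
$\frac{A{\left(210 \right)} + y{\left(117,156 \right)}}{-23087 + 2432} = \frac{\left(-836 - 7070 - \frac{210^{2}}{3}\right) + \frac{147 + 2 \cdot 156 + 2 \cdot 117}{74 + 117}}{-23087 + 2432} = \frac{\left(-836 - 7070 - 14700\right) + \frac{147 + 312 + 234}{191}}{-20655} = \left(\left(-836 - 7070 - 14700\right) + \frac{1}{191} \cdot 693\right) \left(- \frac{1}{20655}\right) = \left(-22606 + \frac{693}{191}\right) \left(- \frac{1}{20655}\right) = \left(- \frac{4317053}{191}\right) \left(- \frac{1}{20655}\right) = \frac{4317053}{3945105}$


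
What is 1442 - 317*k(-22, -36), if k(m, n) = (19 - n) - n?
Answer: -27405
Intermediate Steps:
k(m, n) = 19 - 2*n
1442 - 317*k(-22, -36) = 1442 - 317*(19 - 2*(-36)) = 1442 - 317*(19 + 72) = 1442 - 317*91 = 1442 - 28847 = -27405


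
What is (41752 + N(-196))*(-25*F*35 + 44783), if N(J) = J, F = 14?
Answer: 1351941348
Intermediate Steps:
(41752 + N(-196))*(-25*F*35 + 44783) = (41752 - 196)*(-25*14*35 + 44783) = 41556*(-350*35 + 44783) = 41556*(-12250 + 44783) = 41556*32533 = 1351941348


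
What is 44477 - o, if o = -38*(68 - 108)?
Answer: 42957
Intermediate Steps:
o = 1520 (o = -38*(-40) = 1520)
44477 - o = 44477 - 1*1520 = 44477 - 1520 = 42957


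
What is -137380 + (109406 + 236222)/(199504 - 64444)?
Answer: -4638549293/33765 ≈ -1.3738e+5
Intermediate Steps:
-137380 + (109406 + 236222)/(199504 - 64444) = -137380 + 345628/135060 = -137380 + 345628*(1/135060) = -137380 + 86407/33765 = -4638549293/33765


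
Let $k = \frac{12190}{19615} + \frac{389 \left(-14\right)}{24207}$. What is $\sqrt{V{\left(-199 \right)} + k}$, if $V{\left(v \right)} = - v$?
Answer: $\frac{\sqrt{1798191991025216967}}{94964061} \approx 14.121$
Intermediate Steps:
$k = \frac{37652008}{94964061}$ ($k = 12190 \cdot \frac{1}{19615} - \frac{5446}{24207} = \frac{2438}{3923} - \frac{5446}{24207} = \frac{37652008}{94964061} \approx 0.39649$)
$\sqrt{V{\left(-199 \right)} + k} = \sqrt{\left(-1\right) \left(-199\right) + \frac{37652008}{94964061}} = \sqrt{199 + \frac{37652008}{94964061}} = \sqrt{\frac{18935500147}{94964061}} = \frac{\sqrt{1798191991025216967}}{94964061}$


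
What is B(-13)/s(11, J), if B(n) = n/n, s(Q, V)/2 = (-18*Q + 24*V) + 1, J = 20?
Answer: 1/566 ≈ 0.0017668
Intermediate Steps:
s(Q, V) = 2 - 36*Q + 48*V (s(Q, V) = 2*((-18*Q + 24*V) + 1) = 2*(1 - 18*Q + 24*V) = 2 - 36*Q + 48*V)
B(n) = 1
B(-13)/s(11, J) = 1/(2 - 36*11 + 48*20) = 1/(2 - 396 + 960) = 1/566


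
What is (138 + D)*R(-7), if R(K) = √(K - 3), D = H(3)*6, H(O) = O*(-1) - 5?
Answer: 90*I*√10 ≈ 284.6*I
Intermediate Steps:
H(O) = -5 - O (H(O) = -O - 5 = -5 - O)
D = -48 (D = (-5 - 1*3)*6 = (-5 - 3)*6 = -8*6 = -48)
R(K) = √(-3 + K)
(138 + D)*R(-7) = (138 - 48)*√(-3 - 7) = 90*√(-10) = 90*(I*√10) = 90*I*√10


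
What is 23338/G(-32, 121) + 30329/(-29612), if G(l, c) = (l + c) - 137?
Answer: -86567581/177672 ≈ -487.23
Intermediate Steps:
G(l, c) = -137 + c + l (G(l, c) = (c + l) - 137 = -137 + c + l)
23338/G(-32, 121) + 30329/(-29612) = 23338/(-137 + 121 - 32) + 30329/(-29612) = 23338/(-48) + 30329*(-1/29612) = 23338*(-1/48) - 30329/29612 = -11669/24 - 30329/29612 = -86567581/177672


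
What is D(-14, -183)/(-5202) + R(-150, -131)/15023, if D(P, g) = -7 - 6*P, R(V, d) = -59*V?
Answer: 44880929/78149646 ≈ 0.57430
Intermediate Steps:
D(-14, -183)/(-5202) + R(-150, -131)/15023 = (-7 - 6*(-14))/(-5202) - 59*(-150)/15023 = (-7 + 84)*(-1/5202) + 8850*(1/15023) = 77*(-1/5202) + 8850/15023 = -77/5202 + 8850/15023 = 44880929/78149646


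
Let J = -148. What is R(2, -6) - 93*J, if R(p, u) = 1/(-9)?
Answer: 123875/9 ≈ 13764.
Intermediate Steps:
R(p, u) = -1/9
R(2, -6) - 93*J = -1/9 - 93*(-148) = -1/9 + 13764 = 123875/9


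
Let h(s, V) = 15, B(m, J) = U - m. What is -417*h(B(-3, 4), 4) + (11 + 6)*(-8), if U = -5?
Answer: -6391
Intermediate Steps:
B(m, J) = -5 - m
-417*h(B(-3, 4), 4) + (11 + 6)*(-8) = -417*15 + (11 + 6)*(-8) = -6255 + 17*(-8) = -6255 - 136 = -6391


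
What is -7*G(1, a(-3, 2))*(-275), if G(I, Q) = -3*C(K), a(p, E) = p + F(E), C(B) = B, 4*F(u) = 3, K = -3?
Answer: 17325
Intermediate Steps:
F(u) = ¾ (F(u) = (¼)*3 = ¾)
a(p, E) = ¾ + p (a(p, E) = p + ¾ = ¾ + p)
G(I, Q) = 9 (G(I, Q) = -3*(-3) = 9)
-7*G(1, a(-3, 2))*(-275) = -63*(-275) = -7*(-2475) = 17325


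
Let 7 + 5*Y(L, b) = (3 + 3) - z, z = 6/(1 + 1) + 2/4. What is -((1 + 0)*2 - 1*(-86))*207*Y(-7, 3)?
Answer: 81972/5 ≈ 16394.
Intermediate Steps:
z = 7/2 (z = 6/2 + 2*(¼) = 6*(½) + ½ = 3 + ½ = 7/2 ≈ 3.5000)
Y(L, b) = -9/10 (Y(L, b) = -7/5 + ((3 + 3) - 1*7/2)/5 = -7/5 + (6 - 7/2)/5 = -7/5 + (⅕)*(5/2) = -7/5 + ½ = -9/10)
-((1 + 0)*2 - 1*(-86))*207*Y(-7, 3) = -((1 + 0)*2 - 1*(-86))*207*(-9)/10 = -(1*2 + 86)*207*(-9)/10 = -(2 + 86)*207*(-9)/10 = -88*207*(-9)/10 = -18216*(-9)/10 = -1*(-81972/5) = 81972/5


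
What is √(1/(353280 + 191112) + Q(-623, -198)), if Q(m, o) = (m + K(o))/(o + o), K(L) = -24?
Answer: √180831219910/332684 ≈ 1.2782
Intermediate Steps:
Q(m, o) = (-24 + m)/(2*o) (Q(m, o) = (m - 24)/(o + o) = (-24 + m)/((2*o)) = (-24 + m)*(1/(2*o)) = (-24 + m)/(2*o))
√(1/(353280 + 191112) + Q(-623, -198)) = √(1/(353280 + 191112) + (½)*(-24 - 623)/(-198)) = √(1/544392 + (½)*(-1/198)*(-647)) = √(1/544392 + 647/396) = √(1087105/665368) = √180831219910/332684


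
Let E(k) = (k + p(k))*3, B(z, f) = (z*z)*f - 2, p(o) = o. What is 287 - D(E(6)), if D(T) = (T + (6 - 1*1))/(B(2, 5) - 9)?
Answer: 2542/9 ≈ 282.44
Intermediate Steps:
B(z, f) = -2 + f*z² (B(z, f) = z²*f - 2 = f*z² - 2 = -2 + f*z²)
E(k) = 6*k (E(k) = (k + k)*3 = (2*k)*3 = 6*k)
D(T) = 5/9 + T/9 (D(T) = (T + (6 - 1*1))/((-2 + 5*2²) - 9) = (T + (6 - 1))/((-2 + 5*4) - 9) = (T + 5)/((-2 + 20) - 9) = (5 + T)/(18 - 9) = (5 + T)/9 = (5 + T)*(⅑) = 5/9 + T/9)
287 - D(E(6)) = 287 - (5/9 + (6*6)/9) = 287 - (5/9 + (⅑)*36) = 287 - (5/9 + 4) = 287 - 1*41/9 = 287 - 41/9 = 2542/9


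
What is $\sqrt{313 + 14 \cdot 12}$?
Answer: $\sqrt{481} \approx 21.932$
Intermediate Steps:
$\sqrt{313 + 14 \cdot 12} = \sqrt{313 + 168} = \sqrt{481}$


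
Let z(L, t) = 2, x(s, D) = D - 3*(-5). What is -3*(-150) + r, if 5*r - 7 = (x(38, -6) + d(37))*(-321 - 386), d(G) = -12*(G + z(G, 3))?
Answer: 65354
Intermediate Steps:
x(s, D) = 15 + D (x(s, D) = D - 1*(-15) = D + 15 = 15 + D)
d(G) = -24 - 12*G (d(G) = -12*(G + 2) = -12*(2 + G) = -24 - 12*G)
r = 64904 (r = 7/5 + (((15 - 6) + (-24 - 12*37))*(-321 - 386))/5 = 7/5 + ((9 + (-24 - 444))*(-707))/5 = 7/5 + ((9 - 468)*(-707))/5 = 7/5 + (-459*(-707))/5 = 7/5 + (1/5)*324513 = 7/5 + 324513/5 = 64904)
-3*(-150) + r = -3*(-150) + 64904 = 450 + 64904 = 65354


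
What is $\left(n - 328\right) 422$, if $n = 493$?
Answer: $69630$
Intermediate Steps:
$\left(n - 328\right) 422 = \left(493 - 328\right) 422 = 165 \cdot 422 = 69630$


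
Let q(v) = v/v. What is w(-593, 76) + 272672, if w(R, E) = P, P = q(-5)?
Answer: 272673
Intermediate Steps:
q(v) = 1
P = 1
w(R, E) = 1
w(-593, 76) + 272672 = 1 + 272672 = 272673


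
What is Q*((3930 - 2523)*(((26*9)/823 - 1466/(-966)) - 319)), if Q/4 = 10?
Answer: -337918761200/18929 ≈ -1.7852e+7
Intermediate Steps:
Q = 40 (Q = 4*10 = 40)
Q*((3930 - 2523)*(((26*9)/823 - 1466/(-966)) - 319)) = 40*((3930 - 2523)*(((26*9)/823 - 1466/(-966)) - 319)) = 40*(1407*((234*(1/823) - 1466*(-1/966)) - 319)) = 40*(1407*((234/823 + 733/483) - 319)) = 40*(1407*(716281/397509 - 319)) = 40*(1407*(-126089090/397509)) = 40*(-8447969030/18929) = -337918761200/18929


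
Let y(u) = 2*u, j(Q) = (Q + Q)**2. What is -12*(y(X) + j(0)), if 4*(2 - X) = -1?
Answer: -54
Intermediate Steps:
X = 9/4 (X = 2 - 1/4*(-1) = 2 + 1/4 = 9/4 ≈ 2.2500)
j(Q) = 4*Q**2 (j(Q) = (2*Q)**2 = 4*Q**2)
-12*(y(X) + j(0)) = -12*(2*(9/4) + 4*0**2) = -12*(9/2 + 4*0) = -12*(9/2 + 0) = -12*9/2 = -54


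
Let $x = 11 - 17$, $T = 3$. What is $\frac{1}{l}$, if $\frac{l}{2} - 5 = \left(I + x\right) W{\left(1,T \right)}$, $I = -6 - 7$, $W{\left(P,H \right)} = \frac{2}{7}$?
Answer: $- \frac{7}{6} \approx -1.1667$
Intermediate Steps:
$W{\left(P,H \right)} = \frac{2}{7}$ ($W{\left(P,H \right)} = 2 \cdot \frac{1}{7} = \frac{2}{7}$)
$x = -6$
$I = -13$
$l = - \frac{6}{7}$ ($l = 10 + 2 \left(-13 - 6\right) \frac{2}{7} = 10 + 2 \left(\left(-19\right) \frac{2}{7}\right) = 10 + 2 \left(- \frac{38}{7}\right) = 10 - \frac{76}{7} = - \frac{6}{7} \approx -0.85714$)
$\frac{1}{l} = \frac{1}{- \frac{6}{7}} = - \frac{7}{6}$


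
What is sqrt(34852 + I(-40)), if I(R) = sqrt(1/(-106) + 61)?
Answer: sqrt(391597072 + 106*sqrt(685290))/106 ≈ 186.71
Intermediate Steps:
I(R) = sqrt(685290)/106 (I(R) = sqrt(-1/106 + 61) = sqrt(6465/106) = sqrt(685290)/106)
sqrt(34852 + I(-40)) = sqrt(34852 + sqrt(685290)/106)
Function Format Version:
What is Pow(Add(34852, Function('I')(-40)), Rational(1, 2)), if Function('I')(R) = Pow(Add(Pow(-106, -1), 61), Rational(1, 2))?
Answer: Mul(Rational(1, 106), Pow(Add(391597072, Mul(106, Pow(685290, Rational(1, 2)))), Rational(1, 2))) ≈ 186.71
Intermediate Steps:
Function('I')(R) = Mul(Rational(1, 106), Pow(685290, Rational(1, 2))) (Function('I')(R) = Pow(Add(Rational(-1, 106), 61), Rational(1, 2)) = Pow(Rational(6465, 106), Rational(1, 2)) = Mul(Rational(1, 106), Pow(685290, Rational(1, 2))))
Pow(Add(34852, Function('I')(-40)), Rational(1, 2)) = Pow(Add(34852, Mul(Rational(1, 106), Pow(685290, Rational(1, 2)))), Rational(1, 2))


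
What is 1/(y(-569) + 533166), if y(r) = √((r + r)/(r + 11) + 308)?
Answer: 148753314/79310209325623 - 3*√2681531/79310209325623 ≈ 1.8755e-6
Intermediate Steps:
y(r) = √(308 + 2*r/(11 + r)) (y(r) = √((2*r)/(11 + r) + 308) = √(2*r/(11 + r) + 308) = √(308 + 2*r/(11 + r)))
1/(y(-569) + 533166) = 1/(√2*√((1694 + 155*(-569))/(11 - 569)) + 533166) = 1/(√2*√((1694 - 88195)/(-558)) + 533166) = 1/(√2*√(-1/558*(-86501)) + 533166) = 1/(√2*√(86501/558) + 533166) = 1/(√2*(√5363062/186) + 533166) = 1/(√2681531/93 + 533166) = 1/(533166 + √2681531/93)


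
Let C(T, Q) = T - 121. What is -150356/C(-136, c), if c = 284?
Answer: 150356/257 ≈ 585.04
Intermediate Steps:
C(T, Q) = -121 + T
-150356/C(-136, c) = -150356/(-121 - 136) = -150356/(-257) = -150356*(-1/257) = 150356/257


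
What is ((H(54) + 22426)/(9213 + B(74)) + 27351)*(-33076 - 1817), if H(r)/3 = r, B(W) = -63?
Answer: -1455527986089/1525 ≈ -9.5444e+8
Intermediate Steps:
H(r) = 3*r
((H(54) + 22426)/(9213 + B(74)) + 27351)*(-33076 - 1817) = ((3*54 + 22426)/(9213 - 63) + 27351)*(-33076 - 1817) = ((162 + 22426)/9150 + 27351)*(-34893) = (22588*(1/9150) + 27351)*(-34893) = (11294/4575 + 27351)*(-34893) = (125142119/4575)*(-34893) = -1455527986089/1525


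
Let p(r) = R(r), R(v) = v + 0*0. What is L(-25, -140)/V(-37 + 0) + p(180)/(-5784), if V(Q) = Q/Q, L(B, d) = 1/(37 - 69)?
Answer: -481/7712 ≈ -0.062370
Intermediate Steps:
L(B, d) = -1/32 (L(B, d) = 1/(-32) = -1/32)
V(Q) = 1
R(v) = v (R(v) = v + 0 = v)
p(r) = r
L(-25, -140)/V(-37 + 0) + p(180)/(-5784) = -1/32/1 + 180/(-5784) = -1/32*1 + 180*(-1/5784) = -1/32 - 15/482 = -481/7712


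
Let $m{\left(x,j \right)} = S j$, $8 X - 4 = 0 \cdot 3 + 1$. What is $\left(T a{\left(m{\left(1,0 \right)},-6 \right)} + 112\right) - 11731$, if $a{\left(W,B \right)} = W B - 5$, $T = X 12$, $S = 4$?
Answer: $- \frac{23313}{2} \approx -11657.0$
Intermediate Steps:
$X = \frac{5}{8}$ ($X = \frac{1}{2} + \frac{0 \cdot 3 + 1}{8} = \frac{1}{2} + \frac{0 + 1}{8} = \frac{1}{2} + \frac{1}{8} \cdot 1 = \frac{1}{2} + \frac{1}{8} = \frac{5}{8} \approx 0.625$)
$m{\left(x,j \right)} = 4 j$
$T = \frac{15}{2}$ ($T = \frac{5}{8} \cdot 12 = \frac{15}{2} \approx 7.5$)
$a{\left(W,B \right)} = -5 + B W$ ($a{\left(W,B \right)} = B W - 5 = -5 + B W$)
$\left(T a{\left(m{\left(1,0 \right)},-6 \right)} + 112\right) - 11731 = \left(\frac{15 \left(-5 - 6 \cdot 4 \cdot 0\right)}{2} + 112\right) - 11731 = \left(\frac{15 \left(-5 - 0\right)}{2} + 112\right) - 11731 = \left(\frac{15 \left(-5 + 0\right)}{2} + 112\right) - 11731 = \left(\frac{15}{2} \left(-5\right) + 112\right) - 11731 = \left(- \frac{75}{2} + 112\right) - 11731 = \frac{149}{2} - 11731 = - \frac{23313}{2}$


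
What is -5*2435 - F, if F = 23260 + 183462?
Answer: -218897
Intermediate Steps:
F = 206722
-5*2435 - F = -5*2435 - 1*206722 = -12175 - 206722 = -218897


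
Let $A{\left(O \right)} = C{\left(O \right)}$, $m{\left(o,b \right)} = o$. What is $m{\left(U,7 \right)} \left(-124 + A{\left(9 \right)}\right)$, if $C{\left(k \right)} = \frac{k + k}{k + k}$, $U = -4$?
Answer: $492$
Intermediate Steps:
$C{\left(k \right)} = 1$ ($C{\left(k \right)} = \frac{2 k}{2 k} = 2 k \frac{1}{2 k} = 1$)
$A{\left(O \right)} = 1$
$m{\left(U,7 \right)} \left(-124 + A{\left(9 \right)}\right) = - 4 \left(-124 + 1\right) = \left(-4\right) \left(-123\right) = 492$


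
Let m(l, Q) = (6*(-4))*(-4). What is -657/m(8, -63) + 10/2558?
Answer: -279941/40928 ≈ -6.8398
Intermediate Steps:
m(l, Q) = 96 (m(l, Q) = -24*(-4) = 96)
-657/m(8, -63) + 10/2558 = -657/96 + 10/2558 = -657*1/96 + 10*(1/2558) = -219/32 + 5/1279 = -279941/40928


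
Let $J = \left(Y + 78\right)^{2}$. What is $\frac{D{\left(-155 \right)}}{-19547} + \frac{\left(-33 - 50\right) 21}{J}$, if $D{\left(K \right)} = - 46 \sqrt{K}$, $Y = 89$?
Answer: $- \frac{1743}{27889} + \frac{46 i \sqrt{155}}{19547} \approx -0.062498 + 0.029298 i$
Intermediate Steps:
$J = 27889$ ($J = \left(89 + 78\right)^{2} = 167^{2} = 27889$)
$\frac{D{\left(-155 \right)}}{-19547} + \frac{\left(-33 - 50\right) 21}{J} = \frac{\left(-46\right) \sqrt{-155}}{-19547} + \frac{\left(-33 - 50\right) 21}{27889} = - 46 i \sqrt{155} \left(- \frac{1}{19547}\right) + \left(-83\right) 21 \cdot \frac{1}{27889} = - 46 i \sqrt{155} \left(- \frac{1}{19547}\right) - \frac{1743}{27889} = \frac{46 i \sqrt{155}}{19547} - \frac{1743}{27889} = - \frac{1743}{27889} + \frac{46 i \sqrt{155}}{19547}$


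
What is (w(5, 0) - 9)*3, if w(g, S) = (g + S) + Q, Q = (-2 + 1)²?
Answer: -9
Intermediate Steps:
Q = 1 (Q = (-1)² = 1)
w(g, S) = 1 + S + g (w(g, S) = (g + S) + 1 = (S + g) + 1 = 1 + S + g)
(w(5, 0) - 9)*3 = ((1 + 0 + 5) - 9)*3 = (6 - 9)*3 = -3*3 = -9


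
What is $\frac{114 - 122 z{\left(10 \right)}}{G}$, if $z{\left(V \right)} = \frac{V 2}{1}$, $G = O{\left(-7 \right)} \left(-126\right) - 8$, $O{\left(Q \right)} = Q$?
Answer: $- \frac{1163}{437} \approx -2.6613$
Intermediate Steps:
$G = 874$ ($G = \left(-7\right) \left(-126\right) - 8 = 882 + \left(-58 + 50\right) = 882 - 8 = 874$)
$z{\left(V \right)} = 2 V$ ($z{\left(V \right)} = 2 V 1 = 2 V$)
$\frac{114 - 122 z{\left(10 \right)}}{G} = \frac{114 - 122 \cdot 2 \cdot 10}{874} = \left(114 - 2440\right) \frac{1}{874} = \left(-2326\right) \frac{1}{874} = - \frac{1163}{437}$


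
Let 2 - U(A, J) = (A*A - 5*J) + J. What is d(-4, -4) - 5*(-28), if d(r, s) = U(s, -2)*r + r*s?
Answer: 244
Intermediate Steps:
U(A, J) = 2 - A² + 4*J (U(A, J) = 2 - ((A*A - 5*J) + J) = 2 - ((A² - 5*J) + J) = 2 - (A² - 4*J) = 2 + (-A² + 4*J) = 2 - A² + 4*J)
d(r, s) = r*s + r*(-6 - s²) (d(r, s) = (2 - s² + 4*(-2))*r + r*s = (2 - s² - 8)*r + r*s = (-6 - s²)*r + r*s = r*(-6 - s²) + r*s = r*s + r*(-6 - s²))
d(-4, -4) - 5*(-28) = -4*(-6 - 4 - 1*(-4)²) - 5*(-28) = -4*(-6 - 4 - 1*16) + 140 = -4*(-6 - 4 - 16) + 140 = -4*(-26) + 140 = 104 + 140 = 244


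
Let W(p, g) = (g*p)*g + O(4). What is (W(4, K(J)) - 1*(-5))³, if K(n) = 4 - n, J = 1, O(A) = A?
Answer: 91125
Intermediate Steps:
W(p, g) = 4 + p*g² (W(p, g) = (g*p)*g + 4 = p*g² + 4 = 4 + p*g²)
(W(4, K(J)) - 1*(-5))³ = ((4 + 4*(4 - 1*1)²) - 1*(-5))³ = ((4 + 4*(4 - 1)²) + 5)³ = ((4 + 4*3²) + 5)³ = ((4 + 4*9) + 5)³ = ((4 + 36) + 5)³ = (40 + 5)³ = 45³ = 91125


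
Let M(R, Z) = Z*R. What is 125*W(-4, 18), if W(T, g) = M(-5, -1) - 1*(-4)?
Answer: 1125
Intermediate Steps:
M(R, Z) = R*Z
W(T, g) = 9 (W(T, g) = -5*(-1) - 1*(-4) = 5 + 4 = 9)
125*W(-4, 18) = 125*9 = 1125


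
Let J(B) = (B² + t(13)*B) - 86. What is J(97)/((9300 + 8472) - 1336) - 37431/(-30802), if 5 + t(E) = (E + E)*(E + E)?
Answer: 51914156/9040387 ≈ 5.7425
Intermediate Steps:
t(E) = -5 + 4*E² (t(E) = -5 + (E + E)*(E + E) = -5 + (2*E)*(2*E) = -5 + 4*E²)
J(B) = -86 + B² + 671*B (J(B) = (B² + (-5 + 4*13²)*B) - 86 = (B² + (-5 + 4*169)*B) - 86 = (B² + (-5 + 676)*B) - 86 = (B² + 671*B) - 86 = -86 + B² + 671*B)
J(97)/((9300 + 8472) - 1336) - 37431/(-30802) = (-86 + 97² + 671*97)/((9300 + 8472) - 1336) - 37431/(-30802) = (-86 + 9409 + 65087)/(17772 - 1336) - 37431*(-1/30802) = 74410/16436 + 37431/30802 = 74410*(1/16436) + 37431/30802 = 5315/1174 + 37431/30802 = 51914156/9040387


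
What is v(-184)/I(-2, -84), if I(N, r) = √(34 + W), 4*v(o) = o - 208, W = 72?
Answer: -49*√106/53 ≈ -9.5186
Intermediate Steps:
v(o) = -52 + o/4 (v(o) = (o - 208)/4 = (-208 + o)/4 = -52 + o/4)
I(N, r) = √106 (I(N, r) = √(34 + 72) = √106)
v(-184)/I(-2, -84) = (-52 + (¼)*(-184))/(√106) = (-52 - 46)*(√106/106) = -49*√106/53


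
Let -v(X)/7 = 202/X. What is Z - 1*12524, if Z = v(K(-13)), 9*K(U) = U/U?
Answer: -25250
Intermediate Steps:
K(U) = 1/9 (K(U) = (U/U)/9 = (1/9)*1 = 1/9)
v(X) = -1414/X
Z = -12726 (Z = -1414/1/9 = -1414*9 = -12726)
Z - 1*12524 = -12726 - 1*12524 = -12726 - 12524 = -25250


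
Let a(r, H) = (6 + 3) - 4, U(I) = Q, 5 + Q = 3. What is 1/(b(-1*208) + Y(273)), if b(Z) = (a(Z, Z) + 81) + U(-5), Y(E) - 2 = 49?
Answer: 1/135 ≈ 0.0074074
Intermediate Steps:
Q = -2 (Q = -5 + 3 = -2)
Y(E) = 51 (Y(E) = 2 + 49 = 51)
U(I) = -2
a(r, H) = 5 (a(r, H) = 9 - 4 = 5)
b(Z) = 84 (b(Z) = (5 + 81) - 2 = 86 - 2 = 84)
1/(b(-1*208) + Y(273)) = 1/(84 + 51) = 1/135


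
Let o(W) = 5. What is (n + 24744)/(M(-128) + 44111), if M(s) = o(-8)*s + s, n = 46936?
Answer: 71680/43343 ≈ 1.6538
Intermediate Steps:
M(s) = 6*s (M(s) = 5*s + s = 6*s)
(n + 24744)/(M(-128) + 44111) = (46936 + 24744)/(6*(-128) + 44111) = 71680/(-768 + 44111) = 71680/43343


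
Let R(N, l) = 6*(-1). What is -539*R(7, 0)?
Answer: 3234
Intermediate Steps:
R(N, l) = -6
-539*R(7, 0) = -539*(-6) = 3234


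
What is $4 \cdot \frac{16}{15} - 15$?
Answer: $- \frac{161}{15} \approx -10.733$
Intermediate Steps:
$4 \cdot \frac{16}{15} - 15 = \frac{64}{15} - 15 = - \frac{161}{15}$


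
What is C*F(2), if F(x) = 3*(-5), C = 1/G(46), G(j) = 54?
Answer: -5/18 ≈ -0.27778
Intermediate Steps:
C = 1/54 ≈ 0.018519
F(x) = -15
C*F(2) = (1/54)*(-15) = -5/18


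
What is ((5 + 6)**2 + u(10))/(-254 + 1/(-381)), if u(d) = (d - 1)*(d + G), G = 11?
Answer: -23622/19355 ≈ -1.2205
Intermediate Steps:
u(d) = (-1 + d)*(11 + d) (u(d) = (d - 1)*(d + 11) = (-1 + d)*(11 + d))
((5 + 6)**2 + u(10))/(-254 + 1/(-381)) = ((5 + 6)**2 + (-11 + 10**2 + 10*10))/(-254 + 1/(-381)) = (11**2 + (-11 + 100 + 100))/(-254 - 1/381) = (121 + 189)/(-96775/381) = 310*(-381/96775) = -23622/19355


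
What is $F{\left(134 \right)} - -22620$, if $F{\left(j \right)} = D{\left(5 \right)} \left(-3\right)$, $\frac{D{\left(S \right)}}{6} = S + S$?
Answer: $22440$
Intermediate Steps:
$D{\left(S \right)} = 12 S$ ($D{\left(S \right)} = 6 \left(S + S\right) = 6 \cdot 2 S = 12 S$)
$F{\left(j \right)} = -180$ ($F{\left(j \right)} = 12 \cdot 5 \left(-3\right) = 60 \left(-3\right) = -180$)
$F{\left(134 \right)} - -22620 = -180 - -22620 = -180 + 22620 = 22440$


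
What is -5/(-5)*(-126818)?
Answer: -126818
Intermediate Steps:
-5/(-5)*(-126818) = -5*(-1/5)*(-126818) = 1*(-126818) = -126818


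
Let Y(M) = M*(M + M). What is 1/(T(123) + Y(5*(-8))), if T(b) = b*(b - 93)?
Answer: 1/6890 ≈ 0.00014514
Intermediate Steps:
Y(M) = 2*M**2 (Y(M) = M*(2*M) = 2*M**2)
T(b) = b*(-93 + b)
1/(T(123) + Y(5*(-8))) = 1/(123*(-93 + 123) + 2*(5*(-8))**2) = 1/(123*30 + 2*(-40)**2) = 1/(3690 + 2*1600) = 1/(3690 + 3200) = 1/6890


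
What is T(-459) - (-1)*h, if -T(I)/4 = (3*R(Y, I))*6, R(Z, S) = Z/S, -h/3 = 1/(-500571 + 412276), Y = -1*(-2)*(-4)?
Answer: -5650727/4503045 ≈ -1.2549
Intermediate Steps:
Y = -8 (Y = 2*(-4) = -8)
h = 3/88295 (h = -3/(-500571 + 412276) = -3/(-88295) = -3*(-1/88295) = 3/88295 ≈ 3.3977e-5)
T(I) = 576/I (T(I) = -4*3*(-8/I)*6 = -4*(-24/I)*6 = -(-576)/I = 576/I)
T(-459) - (-1)*h = 576/(-459) - (-1)*3/88295 = 576*(-1/459) - 1*(-3/88295) = -64/51 + 3/88295 = -5650727/4503045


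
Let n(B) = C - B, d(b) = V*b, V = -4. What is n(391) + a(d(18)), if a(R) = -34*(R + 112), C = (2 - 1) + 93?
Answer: -1657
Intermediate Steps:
C = 94 (C = 1 + 93 = 94)
d(b) = -4*b
n(B) = 94 - B
a(R) = -3808 - 34*R (a(R) = -34*(112 + R) = -3808 - 34*R)
n(391) + a(d(18)) = (94 - 1*391) + (-3808 - (-136)*18) = (94 - 391) + (-3808 - 34*(-72)) = -297 + (-3808 + 2448) = -297 - 1360 = -1657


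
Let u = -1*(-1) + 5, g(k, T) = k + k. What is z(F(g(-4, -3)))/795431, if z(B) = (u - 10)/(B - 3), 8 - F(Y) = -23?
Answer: -1/5568017 ≈ -1.7960e-7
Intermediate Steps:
g(k, T) = 2*k
F(Y) = 31 (F(Y) = 8 - 1*(-23) = 8 + 23 = 31)
u = 6 (u = 1 + 5 = 6)
z(B) = -4/(-3 + B) (z(B) = (6 - 10)/(B - 3) = -4/(-3 + B))
z(F(g(-4, -3)))/795431 = -4/(-3 + 31)/795431 = -4/28*(1/795431) = -4*1/28*(1/795431) = -⅐*1/795431 = -1/5568017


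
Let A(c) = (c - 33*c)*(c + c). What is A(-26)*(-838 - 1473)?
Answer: 99983104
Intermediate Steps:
A(c) = -64*c**2 (A(c) = (-32*c)*(2*c) = -64*c**2)
A(-26)*(-838 - 1473) = (-64*(-26)**2)*(-838 - 1473) = -64*676*(-2311) = -43264*(-2311) = 99983104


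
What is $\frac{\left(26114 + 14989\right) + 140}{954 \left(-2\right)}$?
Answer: $- \frac{41243}{1908} \approx -21.616$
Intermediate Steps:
$\frac{\left(26114 + 14989\right) + 140}{954 \left(-2\right)} = \frac{41103 + 140}{-1908} = 41243 \left(- \frac{1}{1908}\right) = - \frac{41243}{1908}$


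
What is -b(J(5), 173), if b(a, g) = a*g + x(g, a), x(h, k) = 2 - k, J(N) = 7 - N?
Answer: -346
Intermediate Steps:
b(a, g) = 2 - a + a*g (b(a, g) = a*g + (2 - a) = 2 - a + a*g)
-b(J(5), 173) = -(2 - (7 - 1*5) + (7 - 1*5)*173) = -(2 - (7 - 5) + (7 - 5)*173) = -(2 - 1*2 + 2*173) = -(2 - 2 + 346) = -1*346 = -346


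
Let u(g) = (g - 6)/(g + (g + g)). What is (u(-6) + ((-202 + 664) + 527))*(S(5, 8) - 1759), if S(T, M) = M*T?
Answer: -1701237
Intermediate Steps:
u(g) = (-6 + g)/(3*g) (u(g) = (-6 + g)/(g + 2*g) = (-6 + g)/((3*g)) = (-6 + g)*(1/(3*g)) = (-6 + g)/(3*g))
(u(-6) + ((-202 + 664) + 527))*(S(5, 8) - 1759) = ((⅓)*(-6 - 6)/(-6) + ((-202 + 664) + 527))*(8*5 - 1759) = ((⅓)*(-⅙)*(-12) + (462 + 527))*(40 - 1759) = (⅔ + 989)*(-1719) = (2969/3)*(-1719) = -1701237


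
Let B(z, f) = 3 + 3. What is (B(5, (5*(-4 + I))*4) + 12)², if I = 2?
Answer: 324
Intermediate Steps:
B(z, f) = 6
(B(5, (5*(-4 + I))*4) + 12)² = (6 + 12)² = 18² = 324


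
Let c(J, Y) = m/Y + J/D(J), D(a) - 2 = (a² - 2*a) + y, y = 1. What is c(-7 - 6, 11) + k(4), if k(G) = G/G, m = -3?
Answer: 131/198 ≈ 0.66162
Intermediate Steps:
D(a) = 3 + a² - 2*a (D(a) = 2 + ((a² - 2*a) + 1) = 2 + (1 + a² - 2*a) = 3 + a² - 2*a)
k(G) = 1
c(J, Y) = -3/Y + J/(3 + J² - 2*J)
c(-7 - 6, 11) + k(4) = (-9 - 3*(-7 - 6)² + 6*(-7 - 6) + (-7 - 6)*11)/(11*(3 + (-7 - 6)² - 2*(-7 - 6))) + 1 = (-9 - 3*(-13)² + 6*(-13) - 13*11)/(11*(3 + (-13)² - 2*(-13))) + 1 = (-9 - 3*169 - 78 - 143)/(11*(3 + 169 + 26)) + 1 = (1/11)*(-9 - 507 - 78 - 143)/198 + 1 = (1/11)*(1/198)*(-737) + 1 = -67/198 + 1 = 131/198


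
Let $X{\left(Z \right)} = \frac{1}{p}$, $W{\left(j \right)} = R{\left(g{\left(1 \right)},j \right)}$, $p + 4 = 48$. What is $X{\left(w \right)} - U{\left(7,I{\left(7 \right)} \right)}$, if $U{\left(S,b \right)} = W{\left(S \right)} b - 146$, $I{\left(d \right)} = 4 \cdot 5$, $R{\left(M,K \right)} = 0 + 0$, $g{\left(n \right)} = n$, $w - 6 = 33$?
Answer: $\frac{6425}{44} \approx 146.02$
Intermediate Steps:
$p = 44$ ($p = -4 + 48 = 44$)
$w = 39$ ($w = 6 + 33 = 39$)
$R{\left(M,K \right)} = 0$
$W{\left(j \right)} = 0$
$I{\left(d \right)} = 20$
$U{\left(S,b \right)} = -146$ ($U{\left(S,b \right)} = 0 b - 146 = 0 - 146 = -146$)
$X{\left(Z \right)} = \frac{1}{44}$
$X{\left(w \right)} - U{\left(7,I{\left(7 \right)} \right)} = \frac{1}{44} - -146 = \frac{1}{44} + 146 = \frac{6425}{44}$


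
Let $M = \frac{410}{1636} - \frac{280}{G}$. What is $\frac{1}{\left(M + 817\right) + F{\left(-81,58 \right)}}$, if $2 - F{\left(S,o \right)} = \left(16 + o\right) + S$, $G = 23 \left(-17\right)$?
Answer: $\frac{319838}{264495383} \approx 0.0012092$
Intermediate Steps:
$G = -391$
$F{\left(S,o \right)} = -14 - S - o$ ($F{\left(S,o \right)} = 2 - \left(\left(16 + o\right) + S\right) = 2 - \left(16 + S + o\right) = -14 - S - o$)
$M = \frac{309195}{319838}$ ($M = \frac{410}{1636} - \frac{280}{-391} = 410 \cdot \frac{1}{1636} - - \frac{280}{391} = \frac{205}{818} + \frac{280}{391} = \frac{309195}{319838} \approx 0.96672$)
$\frac{1}{\left(M + 817\right) + F{\left(-81,58 \right)}} = \frac{1}{\left(\frac{309195}{319838} + 817\right) - -9} = \frac{1}{\frac{261616841}{319838} - -9} = \frac{1}{\frac{261616841}{319838} + 9} = \frac{1}{\frac{264495383}{319838}} = \frac{319838}{264495383}$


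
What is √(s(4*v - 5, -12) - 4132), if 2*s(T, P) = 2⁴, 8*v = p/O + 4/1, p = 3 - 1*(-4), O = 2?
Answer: 2*I*√1031 ≈ 64.218*I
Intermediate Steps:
p = 7 (p = 3 + 4 = 7)
v = 15/16 (v = (7/2 + 4/1)/8 = (7*(½) + 4*1)/8 = (7/2 + 4)/8 = (⅛)*(15/2) = 15/16 ≈ 0.93750)
s(T, P) = 8 (s(T, P) = (½)*2⁴ = (½)*16 = 8)
√(s(4*v - 5, -12) - 4132) = √(8 - 4132) = √(-4124) = 2*I*√1031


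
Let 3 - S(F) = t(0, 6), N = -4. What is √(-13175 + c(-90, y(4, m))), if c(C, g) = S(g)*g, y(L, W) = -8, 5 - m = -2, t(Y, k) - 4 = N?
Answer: I*√13199 ≈ 114.89*I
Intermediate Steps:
t(Y, k) = 0 (t(Y, k) = 4 - 4 = 0)
m = 7 (m = 5 - 1*(-2) = 5 + 2 = 7)
S(F) = 3 (S(F) = 3 - 1*0 = 3 + 0 = 3)
c(C, g) = 3*g
√(-13175 + c(-90, y(4, m))) = √(-13175 + 3*(-8)) = √(-13175 - 24) = √(-13199) = I*√13199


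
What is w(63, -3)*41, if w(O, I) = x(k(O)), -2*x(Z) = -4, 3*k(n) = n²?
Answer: 82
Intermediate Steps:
k(n) = n²/3
x(Z) = 2 (x(Z) = -½*(-4) = 2)
w(O, I) = 2
w(63, -3)*41 = 2*41 = 82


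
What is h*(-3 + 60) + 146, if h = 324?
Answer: 18614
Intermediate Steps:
h*(-3 + 60) + 146 = 324*(-3 + 60) + 146 = 324*57 + 146 = 18468 + 146 = 18614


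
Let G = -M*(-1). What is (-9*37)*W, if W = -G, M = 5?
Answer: 1665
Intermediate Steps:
G = 5 (G = -1*5*(-1) = -5*(-1) = 5)
W = -5 (W = -1*5 = -5)
(-9*37)*W = -9*37*(-5) = -333*(-5) = 1665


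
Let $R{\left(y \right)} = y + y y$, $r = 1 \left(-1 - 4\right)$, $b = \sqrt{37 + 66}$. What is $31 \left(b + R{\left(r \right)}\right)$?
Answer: $620 + 31 \sqrt{103} \approx 934.62$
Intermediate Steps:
$b = \sqrt{103} \approx 10.149$
$r = -5$ ($r = 1 \left(-5\right) = -5$)
$R{\left(y \right)} = y + y^{2}$
$31 \left(b + R{\left(r \right)}\right) = 31 \left(\sqrt{103} - 5 \left(1 - 5\right)\right) = 31 \left(\sqrt{103} - -20\right) = 31 \left(\sqrt{103} + 20\right) = 31 \left(20 + \sqrt{103}\right) = 620 + 31 \sqrt{103}$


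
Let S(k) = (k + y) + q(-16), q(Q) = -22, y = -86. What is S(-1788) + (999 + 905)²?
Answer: 3623320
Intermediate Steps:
S(k) = -108 + k (S(k) = (k - 86) - 22 = (-86 + k) - 22 = -108 + k)
S(-1788) + (999 + 905)² = (-108 - 1788) + (999 + 905)² = -1896 + 1904² = -1896 + 3625216 = 3623320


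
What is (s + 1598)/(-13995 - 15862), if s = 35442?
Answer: -37040/29857 ≈ -1.2406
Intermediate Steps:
(s + 1598)/(-13995 - 15862) = (35442 + 1598)/(-13995 - 15862) = 37040/(-29857) = 37040*(-1/29857) = -37040/29857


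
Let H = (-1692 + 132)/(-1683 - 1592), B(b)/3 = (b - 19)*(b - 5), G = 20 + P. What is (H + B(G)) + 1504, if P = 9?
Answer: 1457032/655 ≈ 2224.5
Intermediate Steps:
G = 29 (G = 20 + 9 = 29)
B(b) = 3*(-19 + b)*(-5 + b) (B(b) = 3*((b - 19)*(b - 5)) = 3*((-19 + b)*(-5 + b)) = 3*(-19 + b)*(-5 + b))
H = 312/655 (H = -1560/(-3275) = -1560*(-1/3275) = 312/655 ≈ 0.47634)
(H + B(G)) + 1504 = (312/655 + (285 - 72*29 + 3*29²)) + 1504 = (312/655 + (285 - 2088 + 3*841)) + 1504 = (312/655 + (285 - 2088 + 2523)) + 1504 = (312/655 + 720) + 1504 = 471912/655 + 1504 = 1457032/655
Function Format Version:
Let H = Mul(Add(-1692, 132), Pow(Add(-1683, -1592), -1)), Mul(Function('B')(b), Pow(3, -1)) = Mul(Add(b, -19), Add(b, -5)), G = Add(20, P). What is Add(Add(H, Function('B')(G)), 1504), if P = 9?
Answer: Rational(1457032, 655) ≈ 2224.5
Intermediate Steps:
G = 29 (G = Add(20, 9) = 29)
Function('B')(b) = Mul(3, Add(-19, b), Add(-5, b)) (Function('B')(b) = Mul(3, Mul(Add(b, -19), Add(b, -5))) = Mul(3, Mul(Add(-19, b), Add(-5, b))) = Mul(3, Add(-19, b), Add(-5, b)))
H = Rational(312, 655) (H = Mul(-1560, Pow(-3275, -1)) = Mul(-1560, Rational(-1, 3275)) = Rational(312, 655) ≈ 0.47634)
Add(Add(H, Function('B')(G)), 1504) = Add(Add(Rational(312, 655), Add(285, Mul(-72, 29), Mul(3, Pow(29, 2)))), 1504) = Add(Add(Rational(312, 655), Add(285, -2088, Mul(3, 841))), 1504) = Add(Add(Rational(312, 655), Add(285, -2088, 2523)), 1504) = Add(Add(Rational(312, 655), 720), 1504) = Add(Rational(471912, 655), 1504) = Rational(1457032, 655)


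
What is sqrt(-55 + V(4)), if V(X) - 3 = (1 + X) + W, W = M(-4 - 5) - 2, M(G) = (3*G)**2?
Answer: 2*sqrt(170) ≈ 26.077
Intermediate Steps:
M(G) = 9*G**2
W = 727 (W = 9*(-4 - 5)**2 - 2 = 9*(-9)**2 - 2 = 9*81 - 2 = 729 - 2 = 727)
V(X) = 731 + X (V(X) = 3 + ((1 + X) + 727) = 3 + (728 + X) = 731 + X)
sqrt(-55 + V(4)) = sqrt(-55 + (731 + 4)) = sqrt(-55 + 735) = sqrt(680) = 2*sqrt(170)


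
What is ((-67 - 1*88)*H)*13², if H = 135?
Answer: -3536325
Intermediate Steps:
((-67 - 1*88)*H)*13² = ((-67 - 1*88)*135)*13² = ((-67 - 88)*135)*169 = -155*135*169 = -20925*169 = -3536325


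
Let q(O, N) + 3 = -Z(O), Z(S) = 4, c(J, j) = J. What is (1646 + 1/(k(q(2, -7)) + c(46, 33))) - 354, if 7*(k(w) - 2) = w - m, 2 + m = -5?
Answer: 62017/48 ≈ 1292.0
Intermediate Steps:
m = -7 (m = -2 - 5 = -7)
q(O, N) = -7 (q(O, N) = -3 - 1*4 = -3 - 4 = -7)
k(w) = 3 + w/7 (k(w) = 2 + (w - 1*(-7))/7 = 2 + (w + 7)/7 = 2 + (7 + w)/7 = 2 + (1 + w/7) = 3 + w/7)
(1646 + 1/(k(q(2, -7)) + c(46, 33))) - 354 = (1646 + 1/((3 + (⅐)*(-7)) + 46)) - 354 = (1646 + 1/((3 - 1) + 46)) - 354 = (1646 + 1/(2 + 46)) - 354 = (1646 + 1/48) - 354 = 79009/48 - 354 = 62017/48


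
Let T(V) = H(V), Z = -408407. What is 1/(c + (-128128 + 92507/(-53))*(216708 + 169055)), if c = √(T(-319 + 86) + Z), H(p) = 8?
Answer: -140731906259749/7050718917587320396269880 - 2809*I*√408399/7050718917587320396269880 ≈ -1.996e-11 - 2.546e-19*I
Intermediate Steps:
T(V) = 8
c = I*√408399 (c = √(8 - 408407) = √(-408399) = I*√408399 ≈ 639.06*I)
1/(c + (-128128 + 92507/(-53))*(216708 + 169055)) = 1/(I*√408399 + (-128128 + 92507/(-53))*(216708 + 169055)) = 1/(I*√408399 + (-128128 + 92507*(-1/53))*385763) = 1/(I*√408399 + (-128128 - 92507/53)*385763) = 1/(I*√408399 - 6883291/53*385763) = 1/(I*√408399 - 2655318986033/53) = 1/(-2655318986033/53 + I*√408399)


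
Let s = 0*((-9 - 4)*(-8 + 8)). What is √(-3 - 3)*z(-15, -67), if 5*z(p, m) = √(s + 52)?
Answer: 2*I*√78/5 ≈ 3.5327*I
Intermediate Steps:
s = 0 (s = 0*(-13*0) = 0*0 = 0)
z(p, m) = 2*√13/5 (z(p, m) = √(0 + 52)/5 = √52/5 = (2*√13)/5 = 2*√13/5)
√(-3 - 3)*z(-15, -67) = √(-3 - 3)*(2*√13/5) = √(-6)*(2*√13/5) = (I*√6)*(2*√13/5) = 2*I*√78/5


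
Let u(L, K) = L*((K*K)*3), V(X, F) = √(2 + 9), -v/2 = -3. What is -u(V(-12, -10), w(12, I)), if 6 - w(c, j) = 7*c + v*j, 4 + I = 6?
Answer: -24300*√11 ≈ -80594.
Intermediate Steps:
v = 6 (v = -2*(-3) = 6)
I = 2 (I = -4 + 6 = 2)
V(X, F) = √11
w(c, j) = 6 - 7*c - 6*j (w(c, j) = 6 - (7*c + 6*j) = 6 - (6*j + 7*c) = 6 + (-7*c - 6*j) = 6 - 7*c - 6*j)
u(L, K) = 3*L*K² (u(L, K) = L*(K²*3) = L*(3*K²) = 3*L*K²)
-u(V(-12, -10), w(12, I)) = -3*√11*(6 - 7*12 - 6*2)² = -3*√11*(6 - 84 - 12)² = -3*√11*(-90)² = -3*√11*8100 = -24300*√11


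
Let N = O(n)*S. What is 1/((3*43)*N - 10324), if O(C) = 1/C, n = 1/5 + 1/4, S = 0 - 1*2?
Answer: -3/32692 ≈ -9.1766e-5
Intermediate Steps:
S = -2 (S = 0 - 2 = -2)
n = 9/20 (n = 1*(⅕) + 1*(¼) = ⅕ + ¼ = 9/20 ≈ 0.45000)
N = -40/9 (N = -2/(9/20) = (20/9)*(-2) = -40/9 ≈ -4.4444)
1/((3*43)*N - 10324) = 1/((3*43)*(-40/9) - 10324) = 1/(129*(-40/9) - 10324) = 1/(-1720/3 - 10324) = 1/(-32692/3) = -3/32692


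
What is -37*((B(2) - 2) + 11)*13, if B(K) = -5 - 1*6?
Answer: 962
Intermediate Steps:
B(K) = -11 (B(K) = -5 - 6 = -11)
-37*((B(2) - 2) + 11)*13 = -37*((-11 - 2) + 11)*13 = -37*(-13 + 11)*13 = -37*(-2)*13 = 74*13 = 962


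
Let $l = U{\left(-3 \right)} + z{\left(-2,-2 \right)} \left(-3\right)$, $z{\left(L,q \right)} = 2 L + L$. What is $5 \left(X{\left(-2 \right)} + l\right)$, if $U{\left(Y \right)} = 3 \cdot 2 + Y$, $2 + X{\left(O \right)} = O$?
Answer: $85$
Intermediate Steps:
$X{\left(O \right)} = -2 + O$
$z{\left(L,q \right)} = 3 L$
$U{\left(Y \right)} = 6 + Y$
$l = 21$ ($l = \left(6 - 3\right) + 3 \left(-2\right) \left(-3\right) = 3 - -18 = 3 + 18 = 21$)
$5 \left(X{\left(-2 \right)} + l\right) = 5 \left(\left(-2 - 2\right) + 21\right) = 5 \left(-4 + 21\right) = 5 \cdot 17 = 85$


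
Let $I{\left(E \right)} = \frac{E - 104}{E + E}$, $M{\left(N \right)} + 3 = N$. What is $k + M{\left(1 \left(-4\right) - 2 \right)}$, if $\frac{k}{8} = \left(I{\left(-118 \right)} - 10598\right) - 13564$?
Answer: $- \frac{11404551}{59} \approx -1.933 \cdot 10^{5}$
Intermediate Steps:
$M{\left(N \right)} = -3 + N$
$I{\left(E \right)} = \frac{-104 + E}{2 E}$
$k = - \frac{11404020}{59}$ ($k = 8 \left(\left(\frac{-104 - 118}{2 \left(-118\right)} - 10598\right) - 13564\right) = 8 \left(\left(\frac{1}{2} \left(- \frac{1}{118}\right) \left(-222\right) - 10598\right) - 13564\right) = 8 \left(\left(\frac{111}{118} - 10598\right) - 13564\right) = 8 \left(- \frac{1250453}{118} - 13564\right) = 8 \left(- \frac{2851005}{118}\right) = - \frac{11404020}{59} \approx -1.9329 \cdot 10^{5}$)
$k + M{\left(1 \left(-4\right) - 2 \right)} = - \frac{11404020}{59} + \left(-3 + \left(1 \left(-4\right) - 2\right)\right) = - \frac{11404020}{59} - 9 = - \frac{11404551}{59}$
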